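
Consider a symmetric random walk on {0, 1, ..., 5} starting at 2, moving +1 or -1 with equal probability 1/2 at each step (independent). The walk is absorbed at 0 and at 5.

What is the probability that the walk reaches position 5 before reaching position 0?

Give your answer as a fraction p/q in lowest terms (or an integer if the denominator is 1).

Answer: 2/5

Derivation:
Symmetric walk (p = 1/2): the harmonic-function argument gives P(hit 5 before 0 | start at 2) = a/N.
P = 2/5 = 2/5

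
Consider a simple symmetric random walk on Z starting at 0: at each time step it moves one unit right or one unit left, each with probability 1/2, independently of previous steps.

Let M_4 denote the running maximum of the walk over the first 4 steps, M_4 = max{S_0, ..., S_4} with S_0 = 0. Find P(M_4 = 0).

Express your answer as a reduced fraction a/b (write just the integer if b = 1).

Let M_4 = max(S_0,...,S_4). Use the reflection principle: for j ≥ 1, #{paths with M_4 ≥ j} = #{S_4 ≥ j} + #{S_4 ≥ j+1}.
P(M_4 ≥ 0) = 1 since S_0 = 0, so #{M_4 ≥ 0} = 16.
#{M_4 ≥ 1} = #{S_4 ≥ 1} + #{S_4 ≥ 2} = 5 + 5 = 10.
#{M_4 = 0} = 16 - 10 = 6.
P(M_4 = 0) = 6/16 = 3/8

Answer: 3/8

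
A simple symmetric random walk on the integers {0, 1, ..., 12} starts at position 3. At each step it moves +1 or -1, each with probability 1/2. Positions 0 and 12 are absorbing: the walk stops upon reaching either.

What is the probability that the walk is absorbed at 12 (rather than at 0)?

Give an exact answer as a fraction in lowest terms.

Answer: 1/4

Derivation:
Symmetric walk (p = 1/2): the harmonic-function argument gives P(hit 12 before 0 | start at 3) = a/N.
P = 3/12 = 1/4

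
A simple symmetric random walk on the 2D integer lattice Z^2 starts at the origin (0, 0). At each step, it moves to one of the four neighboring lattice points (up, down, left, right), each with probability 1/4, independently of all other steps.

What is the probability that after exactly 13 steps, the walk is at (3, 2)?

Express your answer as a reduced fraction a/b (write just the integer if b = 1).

Answer: 306735/16777216

Derivation:
Let h be the number of horizontal steps (so 13-h are vertical). To end at (3,2) need (h+3)/2 right-steps and ((13-h)+2)/2 up-steps.
Sum over h with 3 ≤ h ≤ 11, h ≡ 1 (mod 2), 13-h ≡ 0 (mod 2):
h=3: C(13,3)·C(3,3)·C(10,6) = 286·1·210 = 60060
h=5: C(13,5)·C(5,4)·C(8,5) = 1287·5·56 = 360360
h=7: C(13,7)·C(7,5)·C(6,4) = 1716·21·15 = 540540
h=9: C(13,9)·C(9,6)·C(4,3) = 715·84·4 = 240240
h=11: C(13,11)·C(11,7)·C(2,2) = 78·330·1 = 25740
Total favorable: 1226940
Total paths: 4^13 = 67108864
P = 1226940/67108864 = 306735/16777216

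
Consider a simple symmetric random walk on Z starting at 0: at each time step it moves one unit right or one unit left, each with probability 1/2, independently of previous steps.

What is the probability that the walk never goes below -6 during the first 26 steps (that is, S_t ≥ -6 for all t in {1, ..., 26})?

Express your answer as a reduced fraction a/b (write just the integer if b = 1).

Answer: 27895895/33554432

Derivation:
Let f(t,s) = #length-t paths at position s with S_1..S_t all ≥ -6.
f(t,s) = f(t-1,s-1) + f(t-1,s+1) for s ≥ -6; f(t,s) = 0 for s < -6.
t=0: f(0,0)=1
t=1: f(1,-1)=1 f(1,1)=1
t=2: f(2,-2)=1 f(2,0)=2 f(2,2)=1
t=3: f(3,-3)=1 f(3,-1)=3 f(3,1)=3 f(3,3)=1
t=4: f(4,-4)=1 f(4,-2)=4 f(4,0)=6 f(4,2)=4 f(4,4)=1
t=5: f(5,-5)=1 f(5,-3)=5 f(5,-1)=10 f(5,1)=10 f(5,3)=5 f(5,5)=1
t=6: f(6,-6)=1 f(6,-4)=6 f(6,-2)=15 f(6,0)=20 f(6,2)=15 f(6,4)=6 f(6,6)=1
t=7: f(7,-5)=7 f(7,-3)=21 f(7,-1)=35 f(7,1)=35 f(7,3)=21 f(7,5)=7 f(7,7)=1
t=8: f(8,-6)=7 f(8,-4)=28 f(8,-2)=56 f(8,0)=70 f(8,2)=56 f(8,4)=28 f(8,6)=8 f(8,8)=1
t=9: f(9,-5)=35 f(9,-3)=84 f(9,-1)=126 f(9,1)=126 f(9,3)=84 f(9,5)=36 f(9,7)=9 f(9,9)=1
t=10: f(10,-6)=35 f(10,-4)=119 f(10,-2)=210 f(10,0)=252 f(10,2)=210 f(10,4)=120 f(10,6)=45 f(10,8)=10 f(10,10)=1
t=11: f(11,-5)=154 f(11,-3)=329 f(11,-1)=462 f(11,1)=462 f(11,3)=330 f(11,5)=165 f(11,7)=55 f(11,9)=11 f(11,11)=1
t=12: f(12,-6)=154 f(12,-4)=483 f(12,-2)=791 f(12,0)=924 f(12,2)=792 f(12,4)=495 f(12,6)=220 f(12,8)=66 f(12,10)=12 f(12,12)=1
t=13: f(13,-5)=637 f(13,-3)=1274 f(13,-1)=1715 f(13,1)=1716 f(13,3)=1287 f(13,5)=715 f(13,7)=286 f(13,9)=78 f(13,11)=13 f(13,13)=1
t=14: f(14,-6)=637 f(14,-4)=1911 f(14,-2)=2989 f(14,0)=3431 f(14,2)=3003 f(14,4)=2002 f(14,6)=1001 f(14,8)=364 f(14,10)=91 f(14,12)=14 f(14,14)=1
t=15: f(15,-5)=2548 f(15,-3)=4900 f(15,-1)=6420 f(15,1)=6434 f(15,3)=5005 f(15,5)=3003 f(15,7)=1365 f(15,9)=455 f(15,11)=105 f(15,13)=15 f(15,15)=1
t=16: f(16,-6)=2548 f(16,-4)=7448 f(16,-2)=11320 f(16,0)=12854 f(16,2)=11439 f(16,4)=8008 f(16,6)=4368 f(16,8)=1820 f(16,10)=560 f(16,12)=120 f(16,14)=16 f(16,16)=1
t=17: f(17,-5)=9996 f(17,-3)=18768 f(17,-1)=24174 f(17,1)=24293 f(17,3)=19447 f(17,5)=12376 f(17,7)=6188 f(17,9)=2380 f(17,11)=680 f(17,13)=136 f(17,15)=17 f(17,17)=1
t=18: f(18,-6)=9996 f(18,-4)=28764 f(18,-2)=42942 f(18,0)=48467 f(18,2)=43740 f(18,4)=31823 f(18,6)=18564 f(18,8)=8568 f(18,10)=3060 f(18,12)=816 f(18,14)=153 f(18,16)=18 f(18,18)=1
t=19: f(19,-5)=38760 f(19,-3)=71706 f(19,-1)=91409 f(19,1)=92207 f(19,3)=75563 f(19,5)=50387 f(19,7)=27132 f(19,9)=11628 f(19,11)=3876 f(19,13)=969 f(19,15)=171 f(19,17)=19 f(19,19)=1
t=20: f(20,-6)=38760 f(20,-4)=110466 f(20,-2)=163115 f(20,0)=183616 f(20,2)=167770 f(20,4)=125950 f(20,6)=77519 f(20,8)=38760 f(20,10)=15504 f(20,12)=4845 f(20,14)=1140 f(20,16)=190 f(20,18)=20 f(20,20)=1
t=21: f(21,-5)=149226 f(21,-3)=273581 f(21,-1)=346731 f(21,1)=351386 f(21,3)=293720 f(21,5)=203469 f(21,7)=116279 f(21,9)=54264 f(21,11)=20349 f(21,13)=5985 f(21,15)=1330 f(21,17)=210 f(21,19)=21 f(21,21)=1
t=22: f(22,-6)=149226 f(22,-4)=422807 f(22,-2)=620312 f(22,0)=698117 f(22,2)=645106 f(22,4)=497189 f(22,6)=319748 f(22,8)=170543 f(22,10)=74613 f(22,12)=26334 f(22,14)=7315 f(22,16)=1540 f(22,18)=231 f(22,20)=22 f(22,22)=1
t=23: f(23,-5)=572033 f(23,-3)=1043119 f(23,-1)=1318429 f(23,1)=1343223 f(23,3)=1142295 f(23,5)=816937 f(23,7)=490291 f(23,9)=245156 f(23,11)=100947 f(23,13)=33649 f(23,15)=8855 f(23,17)=1771 f(23,19)=253 f(23,21)=23 f(23,23)=1
t=24: f(24,-6)=572033 f(24,-4)=1615152 f(24,-2)=2361548 f(24,0)=2661652 f(24,2)=2485518 f(24,4)=1959232 f(24,6)=1307228 f(24,8)=735447 f(24,10)=346103 f(24,12)=134596 f(24,14)=42504 f(24,16)=10626 f(24,18)=2024 f(24,20)=276 f(24,22)=24 f(24,24)=1
t=25: f(25,-5)=2187185 f(25,-3)=3976700 f(25,-1)=5023200 f(25,1)=5147170 f(25,3)=4444750 f(25,5)=3266460 f(25,7)=2042675 f(25,9)=1081550 f(25,11)=480699 f(25,13)=177100 f(25,15)=53130 f(25,17)=12650 f(25,19)=2300 f(25,21)=300 f(25,23)=25 f(25,25)=1
t=26: f(26,-6)=2187185 f(26,-4)=6163885 f(26,-2)=8999900 f(26,0)=10170370 f(26,2)=9591920 f(26,4)=7711210 f(26,6)=5309135 f(26,8)=3124225 f(26,10)=1562249 f(26,12)=657799 f(26,14)=230230 f(26,16)=65780 f(26,18)=14950 f(26,20)=2600 f(26,22)=325 f(26,24)=26 f(26,26)=1
Σ_s f(26,s) = 55791790
P = 55791790/67108864 = 27895895/33554432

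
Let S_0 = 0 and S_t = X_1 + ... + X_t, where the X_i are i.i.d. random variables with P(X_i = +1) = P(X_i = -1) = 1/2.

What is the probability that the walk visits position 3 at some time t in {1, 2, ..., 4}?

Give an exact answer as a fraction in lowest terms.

Answer: 1/8

Derivation:
Count via complement. Let g(t,s) = #length-t paths at position s with S_1..S_t all ≠ 3.
g(t,s) = g(t-1,s-1) + g(t-1,s+1) for s ≠ 3; g(t,3) = 0.
t=0: g(0,0)=1
t=1: g(1,-1)=1 g(1,1)=1
t=2: g(2,-2)=1 g(2,0)=2 g(2,2)=1
t=3: g(3,-3)=1 g(3,-1)=3 g(3,1)=3
t=4: g(4,-4)=1 g(4,-2)=4 g(4,0)=6 g(4,2)=3
Paths never hitting 3: Σ_s g(4,s) = 14
Paths hitting 3: 2^4 - 14 = 2
P = 2/16 = 1/8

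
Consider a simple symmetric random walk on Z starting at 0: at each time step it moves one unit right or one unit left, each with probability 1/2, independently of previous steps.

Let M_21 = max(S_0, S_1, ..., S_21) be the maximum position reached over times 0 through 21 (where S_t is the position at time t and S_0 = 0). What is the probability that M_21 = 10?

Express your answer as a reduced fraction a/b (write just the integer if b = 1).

Let M_21 = max(S_0,...,S_21). Use the reflection principle: for j ≥ 1, #{paths with M_21 ≥ j} = #{S_21 ≥ j} + #{S_21 ≥ j+1}.
By reflection, #{M_21 ≥ 10} = #{S_21 ≥ 10} + #{S_21 ≥ 11} = 27896 + 27896 = 55792.
#{M_21 ≥ 11} = #{S_21 ≥ 11} + #{S_21 ≥ 12} = 27896 + 7547 = 35443.
#{M_21 = 10} = 55792 - 35443 = 20349.
P(M_21 = 10) = 20349/2097152 = 20349/2097152

Answer: 20349/2097152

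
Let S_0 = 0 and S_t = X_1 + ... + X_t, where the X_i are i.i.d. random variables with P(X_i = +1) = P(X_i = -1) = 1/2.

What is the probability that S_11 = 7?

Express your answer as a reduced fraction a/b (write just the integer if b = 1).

Answer: 55/2048

Derivation:
To reach position 7 after 11 steps: need 9 steps of +1 and 2 of -1.
Favorable paths: C(11,9) = 55
Total paths: 2^11 = 2048
P = 55/2048 = 55/2048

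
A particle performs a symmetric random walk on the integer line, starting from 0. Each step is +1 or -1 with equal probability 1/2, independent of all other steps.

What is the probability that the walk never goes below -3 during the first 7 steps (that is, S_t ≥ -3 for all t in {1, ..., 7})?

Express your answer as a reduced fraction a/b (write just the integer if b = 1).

Answer: 7/8

Derivation:
Let f(t,s) = #length-t paths at position s with S_1..S_t all ≥ -3.
f(t,s) = f(t-1,s-1) + f(t-1,s+1) for s ≥ -3; f(t,s) = 0 for s < -3.
t=0: f(0,0)=1
t=1: f(1,-1)=1 f(1,1)=1
t=2: f(2,-2)=1 f(2,0)=2 f(2,2)=1
t=3: f(3,-3)=1 f(3,-1)=3 f(3,1)=3 f(3,3)=1
t=4: f(4,-2)=4 f(4,0)=6 f(4,2)=4 f(4,4)=1
t=5: f(5,-3)=4 f(5,-1)=10 f(5,1)=10 f(5,3)=5 f(5,5)=1
t=6: f(6,-2)=14 f(6,0)=20 f(6,2)=15 f(6,4)=6 f(6,6)=1
t=7: f(7,-3)=14 f(7,-1)=34 f(7,1)=35 f(7,3)=21 f(7,5)=7 f(7,7)=1
Σ_s f(7,s) = 112
P = 112/128 = 7/8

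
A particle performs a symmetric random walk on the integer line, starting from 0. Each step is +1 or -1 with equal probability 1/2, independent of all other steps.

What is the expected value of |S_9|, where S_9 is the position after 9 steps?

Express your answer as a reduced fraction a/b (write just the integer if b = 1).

S_9 takes values m ≡ 1 (mod 2) with |m| ≤ 9; P(S_9=m) = C(9,(9+m)/2)/2^9.
Total paths: 2^9 = 512
Distribution: P(S=-9)=1/512, P(S=-7)=9/512, P(S=-5)=36/512, P(S=-3)=84/512, P(S=-1)=126/512, P(S=1)=126/512, P(S=3)=84/512, P(S=5)=36/512, P(S=7)=9/512, P(S=9)=1/512
E[|S_9|] = Σ_m |m|·P(S_9=m) = 1260/512 = 315/128

Answer: 315/128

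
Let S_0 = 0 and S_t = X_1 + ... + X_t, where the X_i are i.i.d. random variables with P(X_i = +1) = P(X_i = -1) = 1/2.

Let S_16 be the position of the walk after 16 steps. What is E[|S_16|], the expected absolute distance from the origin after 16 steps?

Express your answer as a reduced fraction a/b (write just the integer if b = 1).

S_16 takes values m ≡ 0 (mod 2) with |m| ≤ 16; P(S_16=m) = C(16,(16+m)/2)/2^16.
Total paths: 2^16 = 65536
Distribution: P(S=-16)=1/65536, P(S=-14)=16/65536, P(S=-12)=120/65536, P(S=-10)=560/65536, P(S=-8)=1820/65536, P(S=-6)=4368/65536, P(S=-4)=8008/65536, P(S=-2)=11440/65536, P(S=0)=12870/65536, P(S=2)=11440/65536, P(S=4)=8008/65536, P(S=6)=4368/65536, P(S=8)=1820/65536, P(S=10)=560/65536, P(S=12)=120/65536, P(S=14)=16/65536, P(S=16)=1/65536
E[|S_16|] = Σ_m |m|·P(S_16=m) = 205920/65536 = 6435/2048

Answer: 6435/2048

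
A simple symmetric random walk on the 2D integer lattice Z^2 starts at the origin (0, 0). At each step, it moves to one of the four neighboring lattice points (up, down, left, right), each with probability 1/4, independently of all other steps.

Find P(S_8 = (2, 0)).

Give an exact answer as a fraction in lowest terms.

Answer: 49/1024

Derivation:
Let h be the number of horizontal steps (so 8-h are vertical). To end at (2,0) need (h+2)/2 right-steps and ((8-h)+0)/2 up-steps.
Sum over h with 2 ≤ h ≤ 8, h ≡ 0 (mod 2), 8-h ≡ 0 (mod 2):
h=2: C(8,2)·C(2,2)·C(6,3) = 28·1·20 = 560
h=4: C(8,4)·C(4,3)·C(4,2) = 70·4·6 = 1680
h=6: C(8,6)·C(6,4)·C(2,1) = 28·15·2 = 840
h=8: C(8,8)·C(8,5)·C(0,0) = 1·56·1 = 56
Total favorable: 3136
Total paths: 4^8 = 65536
P = 3136/65536 = 49/1024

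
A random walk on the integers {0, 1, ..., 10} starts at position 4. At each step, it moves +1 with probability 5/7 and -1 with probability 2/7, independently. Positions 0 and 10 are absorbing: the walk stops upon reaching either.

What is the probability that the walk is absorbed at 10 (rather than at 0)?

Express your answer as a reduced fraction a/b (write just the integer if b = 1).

Answer: 453125/464981

Derivation:
Biased walk: p = 5/7, q = 2/7, r = q/p = 2/5
Gambler's ruin: P(hit 10 before 0 | start at 4) = (1 - r^a)/(1 - r^N)
r^4 = 16/625; r^10 = 1024/9765625
P = (1 - 16/625) / (1 - 1024/9765625) = 609/625 / 9764601/9765625 = 453125/464981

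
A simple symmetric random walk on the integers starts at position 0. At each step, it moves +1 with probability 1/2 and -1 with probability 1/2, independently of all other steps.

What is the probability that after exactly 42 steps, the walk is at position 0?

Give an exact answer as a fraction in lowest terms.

To return to 0 after 42 steps: need exactly 21 steps of +1 and 21 of -1.
Favorable paths: C(42,21) = 538257874440
Total paths: 2^42 = 4398046511104
P = 538257874440/4398046511104 = 67282234305/549755813888

Answer: 67282234305/549755813888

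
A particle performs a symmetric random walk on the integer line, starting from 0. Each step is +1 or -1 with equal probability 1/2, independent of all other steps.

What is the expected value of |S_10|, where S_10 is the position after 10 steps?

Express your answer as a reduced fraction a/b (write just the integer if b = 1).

Answer: 315/128

Derivation:
S_10 takes values m ≡ 0 (mod 2) with |m| ≤ 10; P(S_10=m) = C(10,(10+m)/2)/2^10.
Total paths: 2^10 = 1024
Distribution: P(S=-10)=1/1024, P(S=-8)=10/1024, P(S=-6)=45/1024, P(S=-4)=120/1024, P(S=-2)=210/1024, P(S=0)=252/1024, P(S=2)=210/1024, P(S=4)=120/1024, P(S=6)=45/1024, P(S=8)=10/1024, P(S=10)=1/1024
E[|S_10|] = Σ_m |m|·P(S_10=m) = 2520/1024 = 315/128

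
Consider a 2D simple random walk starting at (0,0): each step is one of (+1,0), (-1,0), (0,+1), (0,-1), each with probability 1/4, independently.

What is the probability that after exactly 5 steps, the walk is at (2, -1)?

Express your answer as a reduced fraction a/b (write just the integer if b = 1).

Answer: 25/512

Derivation:
Let h be the number of horizontal steps (so 5-h are vertical). To end at (2,-1) need (h+2)/2 right-steps and ((5-h)-1)/2 up-steps.
Sum over h with 2 ≤ h ≤ 4, h ≡ 0 (mod 2), 5-h ≡ 1 (mod 2):
h=2: C(5,2)·C(2,2)·C(3,1) = 10·1·3 = 30
h=4: C(5,4)·C(4,3)·C(1,0) = 5·4·1 = 20
Total favorable: 50
Total paths: 4^5 = 1024
P = 50/1024 = 25/512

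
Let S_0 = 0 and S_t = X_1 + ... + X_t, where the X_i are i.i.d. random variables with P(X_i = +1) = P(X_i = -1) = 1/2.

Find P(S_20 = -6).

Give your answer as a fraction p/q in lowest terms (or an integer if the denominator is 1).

Answer: 4845/65536

Derivation:
To reach position -6 after 20 steps: need 7 steps of +1 and 13 of -1.
Favorable paths: C(20,7) = 77520
Total paths: 2^20 = 1048576
P = 77520/1048576 = 4845/65536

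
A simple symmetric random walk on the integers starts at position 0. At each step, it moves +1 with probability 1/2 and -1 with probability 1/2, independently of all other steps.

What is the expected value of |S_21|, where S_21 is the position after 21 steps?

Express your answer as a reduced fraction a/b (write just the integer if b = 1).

Answer: 969969/262144

Derivation:
S_21 takes values m ≡ 1 (mod 2) with |m| ≤ 21; P(S_21=m) = C(21,(21+m)/2)/2^21.
Total paths: 2^21 = 2097152
Distribution: P(S=-21)=1/2097152, P(S=-19)=21/2097152, P(S=-17)=210/2097152, P(S=-15)=1330/2097152, P(S=-13)=5985/2097152, P(S=-11)=20349/2097152, P(S=-9)=54264/2097152, P(S=-7)=116280/2097152, P(S=-5)=203490/2097152, P(S=-3)=293930/2097152, P(S=-1)=352716/2097152, P(S=1)=352716/2097152, P(S=3)=293930/2097152, P(S=5)=203490/2097152, P(S=7)=116280/2097152, P(S=9)=54264/2097152, P(S=11)=20349/2097152, P(S=13)=5985/2097152, P(S=15)=1330/2097152, P(S=17)=210/2097152, P(S=19)=21/2097152, P(S=21)=1/2097152
E[|S_21|] = Σ_m |m|·P(S_21=m) = 7759752/2097152 = 969969/262144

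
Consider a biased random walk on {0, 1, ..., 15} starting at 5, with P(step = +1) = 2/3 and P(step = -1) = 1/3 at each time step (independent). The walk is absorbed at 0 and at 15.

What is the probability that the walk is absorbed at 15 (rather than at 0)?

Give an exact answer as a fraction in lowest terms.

Answer: 1024/1057

Derivation:
Biased walk: p = 2/3, q = 1/3, r = q/p = 1/2
Gambler's ruin: P(hit 15 before 0 | start at 5) = (1 - r^a)/(1 - r^N)
r^5 = 1/32; r^15 = 1/32768
P = (1 - 1/32) / (1 - 1/32768) = 31/32 / 32767/32768 = 1024/1057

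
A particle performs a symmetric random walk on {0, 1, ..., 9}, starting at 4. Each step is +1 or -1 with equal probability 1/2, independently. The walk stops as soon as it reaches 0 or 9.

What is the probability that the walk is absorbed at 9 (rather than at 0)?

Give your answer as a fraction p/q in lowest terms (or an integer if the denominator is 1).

Symmetric walk (p = 1/2): the harmonic-function argument gives P(hit 9 before 0 | start at 4) = a/N.
P = 4/9 = 4/9

Answer: 4/9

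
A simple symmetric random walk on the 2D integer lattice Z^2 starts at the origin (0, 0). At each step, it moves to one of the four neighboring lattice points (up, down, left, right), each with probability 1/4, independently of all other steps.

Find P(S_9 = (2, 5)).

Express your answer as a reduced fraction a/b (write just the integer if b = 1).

Let h be the number of horizontal steps (so 9-h are vertical). To end at (2,5) need (h+2)/2 right-steps and ((9-h)+5)/2 up-steps.
Sum over h with 2 ≤ h ≤ 4, h ≡ 0 (mod 2), 9-h ≡ 1 (mod 2):
h=2: C(9,2)·C(2,2)·C(7,6) = 36·1·7 = 252
h=4: C(9,4)·C(4,3)·C(5,5) = 126·4·1 = 504
Total favorable: 756
Total paths: 4^9 = 262144
P = 756/262144 = 189/65536

Answer: 189/65536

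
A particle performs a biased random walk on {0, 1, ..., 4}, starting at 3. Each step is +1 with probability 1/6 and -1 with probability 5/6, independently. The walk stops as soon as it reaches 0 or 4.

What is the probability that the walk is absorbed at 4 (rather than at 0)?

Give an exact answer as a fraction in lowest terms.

Answer: 31/156

Derivation:
Biased walk: p = 1/6, q = 5/6, r = q/p = 5
Gambler's ruin: P(hit 4 before 0 | start at 3) = (1 - r^a)/(1 - r^N)
r^3 = 125; r^4 = 625
P = (1 - 125) / (1 - 625) = -124 / -624 = 31/156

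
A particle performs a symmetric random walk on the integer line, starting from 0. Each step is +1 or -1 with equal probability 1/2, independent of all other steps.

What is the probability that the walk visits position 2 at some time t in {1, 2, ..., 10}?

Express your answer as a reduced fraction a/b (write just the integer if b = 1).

Count via complement. Let g(t,s) = #length-t paths at position s with S_1..S_t all ≠ 2.
g(t,s) = g(t-1,s-1) + g(t-1,s+1) for s ≠ 2; g(t,2) = 0.
t=0: g(0,0)=1
t=1: g(1,-1)=1 g(1,1)=1
t=2: g(2,-2)=1 g(2,0)=2
t=3: g(3,-3)=1 g(3,-1)=3 g(3,1)=2
t=4: g(4,-4)=1 g(4,-2)=4 g(4,0)=5
t=5: g(5,-5)=1 g(5,-3)=5 g(5,-1)=9 g(5,1)=5
t=6: g(6,-6)=1 g(6,-4)=6 g(6,-2)=14 g(6,0)=14
t=7: g(7,-7)=1 g(7,-5)=7 g(7,-3)=20 g(7,-1)=28 g(7,1)=14
t=8: g(8,-8)=1 g(8,-6)=8 g(8,-4)=27 g(8,-2)=48 g(8,0)=42
t=9: g(9,-9)=1 g(9,-7)=9 g(9,-5)=35 g(9,-3)=75 g(9,-1)=90 g(9,1)=42
t=10: g(10,-10)=1 g(10,-8)=10 g(10,-6)=44 g(10,-4)=110 g(10,-2)=165 g(10,0)=132
Paths never hitting 2: Σ_s g(10,s) = 462
Paths hitting 2: 2^10 - 462 = 562
P = 562/1024 = 281/512

Answer: 281/512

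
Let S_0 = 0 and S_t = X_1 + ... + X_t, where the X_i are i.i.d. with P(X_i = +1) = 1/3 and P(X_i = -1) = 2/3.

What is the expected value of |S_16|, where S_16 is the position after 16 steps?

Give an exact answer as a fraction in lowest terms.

Answer: 80595056/14348907

Derivation:
S_16 takes values m ≡ 0 (mod 2) with |m| ≤ 16; P(S_16=m) = C(16,(16+m)/2) · (1/3)^((16+m)/2) · (2/3)^((16-m)/2).
Distribution: P(S=-16)=65536/43046721, P(S=-14)=524288/43046721, P(S=-12)=655360/14348907, P(S=-10)=4587520/43046721, P(S=-8)=7454720/43046721, P(S=-6)=2981888/14348907, P(S=-4)=8200192/43046721, P(S=-2)=5857280/43046721, P(S=0)=366080/4782969, P(S=2)=1464320/43046721, P(S=4)=512512/43046721, P(S=6)=46592/14348907, P(S=8)=29120/43046721, P(S=10)=4480/43046721, P(S=12)=160/14348907, P(S=14)=32/43046721, P(S=16)=1/43046721
E[|S_16|] = Σ_m |m|·P(S_16=m) = 80595056/14348907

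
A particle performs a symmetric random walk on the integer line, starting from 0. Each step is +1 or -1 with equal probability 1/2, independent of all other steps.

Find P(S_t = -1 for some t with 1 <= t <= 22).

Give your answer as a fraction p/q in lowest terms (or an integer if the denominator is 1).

Count via complement. Let g(t,s) = #length-t paths at position s with S_1..S_t all ≠ -1.
g(t,s) = g(t-1,s-1) + g(t-1,s+1) for s ≠ -1; g(t,-1) = 0.
t=0: g(0,0)=1
t=1: g(1,1)=1
t=2: g(2,0)=1 g(2,2)=1
t=3: g(3,1)=2 g(3,3)=1
t=4: g(4,0)=2 g(4,2)=3 g(4,4)=1
t=5: g(5,1)=5 g(5,3)=4 g(5,5)=1
t=6: g(6,0)=5 g(6,2)=9 g(6,4)=5 g(6,6)=1
t=7: g(7,1)=14 g(7,3)=14 g(7,5)=6 g(7,7)=1
t=8: g(8,0)=14 g(8,2)=28 g(8,4)=20 g(8,6)=7 g(8,8)=1
t=9: g(9,1)=42 g(9,3)=48 g(9,5)=27 g(9,7)=8 g(9,9)=1
t=10: g(10,0)=42 g(10,2)=90 g(10,4)=75 g(10,6)=35 g(10,8)=9 g(10,10)=1
t=11: g(11,1)=132 g(11,3)=165 g(11,5)=110 g(11,7)=44 g(11,9)=10 g(11,11)=1
t=12: g(12,0)=132 g(12,2)=297 g(12,4)=275 g(12,6)=154 g(12,8)=54 g(12,10)=11 g(12,12)=1
t=13: g(13,1)=429 g(13,3)=572 g(13,5)=429 g(13,7)=208 g(13,9)=65 g(13,11)=12 g(13,13)=1
t=14: g(14,0)=429 g(14,2)=1001 g(14,4)=1001 g(14,6)=637 g(14,8)=273 g(14,10)=77 g(14,12)=13 g(14,14)=1
t=15: g(15,1)=1430 g(15,3)=2002 g(15,5)=1638 g(15,7)=910 g(15,9)=350 g(15,11)=90 g(15,13)=14 g(15,15)=1
t=16: g(16,0)=1430 g(16,2)=3432 g(16,4)=3640 g(16,6)=2548 g(16,8)=1260 g(16,10)=440 g(16,12)=104 g(16,14)=15 g(16,16)=1
t=17: g(17,1)=4862 g(17,3)=7072 g(17,5)=6188 g(17,7)=3808 g(17,9)=1700 g(17,11)=544 g(17,13)=119 g(17,15)=16 g(17,17)=1
t=18: g(18,0)=4862 g(18,2)=11934 g(18,4)=13260 g(18,6)=9996 g(18,8)=5508 g(18,10)=2244 g(18,12)=663 g(18,14)=135 g(18,16)=17 g(18,18)=1
t=19: g(19,1)=16796 g(19,3)=25194 g(19,5)=23256 g(19,7)=15504 g(19,9)=7752 g(19,11)=2907 g(19,13)=798 g(19,15)=152 g(19,17)=18 g(19,19)=1
t=20: g(20,0)=16796 g(20,2)=41990 g(20,4)=48450 g(20,6)=38760 g(20,8)=23256 g(20,10)=10659 g(20,12)=3705 g(20,14)=950 g(20,16)=170 g(20,18)=19 g(20,20)=1
t=21: g(21,1)=58786 g(21,3)=90440 g(21,5)=87210 g(21,7)=62016 g(21,9)=33915 g(21,11)=14364 g(21,13)=4655 g(21,15)=1120 g(21,17)=189 g(21,19)=20 g(21,21)=1
t=22: g(22,0)=58786 g(22,2)=149226 g(22,4)=177650 g(22,6)=149226 g(22,8)=95931 g(22,10)=48279 g(22,12)=19019 g(22,14)=5775 g(22,16)=1309 g(22,18)=209 g(22,20)=21 g(22,22)=1
Paths never hitting -1: Σ_s g(22,s) = 705432
Paths hitting -1: 2^22 - 705432 = 3488872
P = 3488872/4194304 = 436109/524288

Answer: 436109/524288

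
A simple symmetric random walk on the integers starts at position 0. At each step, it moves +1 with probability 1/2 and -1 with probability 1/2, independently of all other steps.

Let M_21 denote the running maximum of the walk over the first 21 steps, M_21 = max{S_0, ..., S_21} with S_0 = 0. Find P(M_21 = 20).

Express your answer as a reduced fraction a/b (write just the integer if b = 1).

Answer: 1/2097152

Derivation:
Let M_21 = max(S_0,...,S_21). Use the reflection principle: for j ≥ 1, #{paths with M_21 ≥ j} = #{S_21 ≥ j} + #{S_21 ≥ j+1}.
By reflection, #{M_21 ≥ 20} = #{S_21 ≥ 20} + #{S_21 ≥ 21} = 1 + 1 = 2.
#{M_21 ≥ 21} = #{S_21 ≥ 21} + #{S_21 ≥ 22} = 1 + 0 = 1.
#{M_21 = 20} = 2 - 1 = 1.
P(M_21 = 20) = 1/2097152 = 1/2097152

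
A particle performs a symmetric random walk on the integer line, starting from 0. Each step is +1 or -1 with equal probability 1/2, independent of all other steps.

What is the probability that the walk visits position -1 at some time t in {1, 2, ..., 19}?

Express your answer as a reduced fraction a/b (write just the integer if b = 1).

Answer: 215955/262144

Derivation:
Count via complement. Let g(t,s) = #length-t paths at position s with S_1..S_t all ≠ -1.
g(t,s) = g(t-1,s-1) + g(t-1,s+1) for s ≠ -1; g(t,-1) = 0.
t=0: g(0,0)=1
t=1: g(1,1)=1
t=2: g(2,0)=1 g(2,2)=1
t=3: g(3,1)=2 g(3,3)=1
t=4: g(4,0)=2 g(4,2)=3 g(4,4)=1
t=5: g(5,1)=5 g(5,3)=4 g(5,5)=1
t=6: g(6,0)=5 g(6,2)=9 g(6,4)=5 g(6,6)=1
t=7: g(7,1)=14 g(7,3)=14 g(7,5)=6 g(7,7)=1
t=8: g(8,0)=14 g(8,2)=28 g(8,4)=20 g(8,6)=7 g(8,8)=1
t=9: g(9,1)=42 g(9,3)=48 g(9,5)=27 g(9,7)=8 g(9,9)=1
t=10: g(10,0)=42 g(10,2)=90 g(10,4)=75 g(10,6)=35 g(10,8)=9 g(10,10)=1
t=11: g(11,1)=132 g(11,3)=165 g(11,5)=110 g(11,7)=44 g(11,9)=10 g(11,11)=1
t=12: g(12,0)=132 g(12,2)=297 g(12,4)=275 g(12,6)=154 g(12,8)=54 g(12,10)=11 g(12,12)=1
t=13: g(13,1)=429 g(13,3)=572 g(13,5)=429 g(13,7)=208 g(13,9)=65 g(13,11)=12 g(13,13)=1
t=14: g(14,0)=429 g(14,2)=1001 g(14,4)=1001 g(14,6)=637 g(14,8)=273 g(14,10)=77 g(14,12)=13 g(14,14)=1
t=15: g(15,1)=1430 g(15,3)=2002 g(15,5)=1638 g(15,7)=910 g(15,9)=350 g(15,11)=90 g(15,13)=14 g(15,15)=1
t=16: g(16,0)=1430 g(16,2)=3432 g(16,4)=3640 g(16,6)=2548 g(16,8)=1260 g(16,10)=440 g(16,12)=104 g(16,14)=15 g(16,16)=1
t=17: g(17,1)=4862 g(17,3)=7072 g(17,5)=6188 g(17,7)=3808 g(17,9)=1700 g(17,11)=544 g(17,13)=119 g(17,15)=16 g(17,17)=1
t=18: g(18,0)=4862 g(18,2)=11934 g(18,4)=13260 g(18,6)=9996 g(18,8)=5508 g(18,10)=2244 g(18,12)=663 g(18,14)=135 g(18,16)=17 g(18,18)=1
t=19: g(19,1)=16796 g(19,3)=25194 g(19,5)=23256 g(19,7)=15504 g(19,9)=7752 g(19,11)=2907 g(19,13)=798 g(19,15)=152 g(19,17)=18 g(19,19)=1
Paths never hitting -1: Σ_s g(19,s) = 92378
Paths hitting -1: 2^19 - 92378 = 431910
P = 431910/524288 = 215955/262144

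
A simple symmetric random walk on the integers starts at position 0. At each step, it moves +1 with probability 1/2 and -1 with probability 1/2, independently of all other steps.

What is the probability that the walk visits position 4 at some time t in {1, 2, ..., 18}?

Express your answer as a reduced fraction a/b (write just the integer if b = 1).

Count via complement. Let g(t,s) = #length-t paths at position s with S_1..S_t all ≠ 4.
g(t,s) = g(t-1,s-1) + g(t-1,s+1) for s ≠ 4; g(t,4) = 0.
t=0: g(0,0)=1
t=1: g(1,-1)=1 g(1,1)=1
t=2: g(2,-2)=1 g(2,0)=2 g(2,2)=1
t=3: g(3,-3)=1 g(3,-1)=3 g(3,1)=3 g(3,3)=1
t=4: g(4,-4)=1 g(4,-2)=4 g(4,0)=6 g(4,2)=4
t=5: g(5,-5)=1 g(5,-3)=5 g(5,-1)=10 g(5,1)=10 g(5,3)=4
t=6: g(6,-6)=1 g(6,-4)=6 g(6,-2)=15 g(6,0)=20 g(6,2)=14
t=7: g(7,-7)=1 g(7,-5)=7 g(7,-3)=21 g(7,-1)=35 g(7,1)=34 g(7,3)=14
t=8: g(8,-8)=1 g(8,-6)=8 g(8,-4)=28 g(8,-2)=56 g(8,0)=69 g(8,2)=48
t=9: g(9,-9)=1 g(9,-7)=9 g(9,-5)=36 g(9,-3)=84 g(9,-1)=125 g(9,1)=117 g(9,3)=48
t=10: g(10,-10)=1 g(10,-8)=10 g(10,-6)=45 g(10,-4)=120 g(10,-2)=209 g(10,0)=242 g(10,2)=165
t=11: g(11,-11)=1 g(11,-9)=11 g(11,-7)=55 g(11,-5)=165 g(11,-3)=329 g(11,-1)=451 g(11,1)=407 g(11,3)=165
t=12: g(12,-12)=1 g(12,-10)=12 g(12,-8)=66 g(12,-6)=220 g(12,-4)=494 g(12,-2)=780 g(12,0)=858 g(12,2)=572
t=13: g(13,-13)=1 g(13,-11)=13 g(13,-9)=78 g(13,-7)=286 g(13,-5)=714 g(13,-3)=1274 g(13,-1)=1638 g(13,1)=1430 g(13,3)=572
t=14: g(14,-14)=1 g(14,-12)=14 g(14,-10)=91 g(14,-8)=364 g(14,-6)=1000 g(14,-4)=1988 g(14,-2)=2912 g(14,0)=3068 g(14,2)=2002
t=15: g(15,-15)=1 g(15,-13)=15 g(15,-11)=105 g(15,-9)=455 g(15,-7)=1364 g(15,-5)=2988 g(15,-3)=4900 g(15,-1)=5980 g(15,1)=5070 g(15,3)=2002
t=16: g(16,-16)=1 g(16,-14)=16 g(16,-12)=120 g(16,-10)=560 g(16,-8)=1819 g(16,-6)=4352 g(16,-4)=7888 g(16,-2)=10880 g(16,0)=11050 g(16,2)=7072
t=17: g(17,-17)=1 g(17,-15)=17 g(17,-13)=136 g(17,-11)=680 g(17,-9)=2379 g(17,-7)=6171 g(17,-5)=12240 g(17,-3)=18768 g(17,-1)=21930 g(17,1)=18122 g(17,3)=7072
t=18: g(18,-18)=1 g(18,-16)=18 g(18,-14)=153 g(18,-12)=816 g(18,-10)=3059 g(18,-8)=8550 g(18,-6)=18411 g(18,-4)=31008 g(18,-2)=40698 g(18,0)=40052 g(18,2)=25194
Paths never hitting 4: Σ_s g(18,s) = 167960
Paths hitting 4: 2^18 - 167960 = 94184
P = 94184/262144 = 11773/32768

Answer: 11773/32768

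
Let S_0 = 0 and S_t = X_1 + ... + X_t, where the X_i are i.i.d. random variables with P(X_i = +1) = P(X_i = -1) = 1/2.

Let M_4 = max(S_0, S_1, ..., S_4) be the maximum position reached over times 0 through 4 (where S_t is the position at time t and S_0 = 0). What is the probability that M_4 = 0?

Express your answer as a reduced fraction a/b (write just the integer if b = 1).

Let M_4 = max(S_0,...,S_4). Use the reflection principle: for j ≥ 1, #{paths with M_4 ≥ j} = #{S_4 ≥ j} + #{S_4 ≥ j+1}.
P(M_4 ≥ 0) = 1 since S_0 = 0, so #{M_4 ≥ 0} = 16.
#{M_4 ≥ 1} = #{S_4 ≥ 1} + #{S_4 ≥ 2} = 5 + 5 = 10.
#{M_4 = 0} = 16 - 10 = 6.
P(M_4 = 0) = 6/16 = 3/8

Answer: 3/8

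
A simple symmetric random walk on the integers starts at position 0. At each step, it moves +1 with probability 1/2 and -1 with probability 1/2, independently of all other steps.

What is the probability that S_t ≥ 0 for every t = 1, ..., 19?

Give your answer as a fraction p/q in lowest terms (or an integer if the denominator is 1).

Let f(t,s) = #length-t paths at position s with S_1..S_t all ≥ 0.
f(t,s) = f(t-1,s-1) + f(t-1,s+1) for s ≥ 0; f(t,s) = 0 for s < 0.
t=0: f(0,0)=1
t=1: f(1,1)=1
t=2: f(2,0)=1 f(2,2)=1
t=3: f(3,1)=2 f(3,3)=1
t=4: f(4,0)=2 f(4,2)=3 f(4,4)=1
t=5: f(5,1)=5 f(5,3)=4 f(5,5)=1
t=6: f(6,0)=5 f(6,2)=9 f(6,4)=5 f(6,6)=1
t=7: f(7,1)=14 f(7,3)=14 f(7,5)=6 f(7,7)=1
t=8: f(8,0)=14 f(8,2)=28 f(8,4)=20 f(8,6)=7 f(8,8)=1
t=9: f(9,1)=42 f(9,3)=48 f(9,5)=27 f(9,7)=8 f(9,9)=1
t=10: f(10,0)=42 f(10,2)=90 f(10,4)=75 f(10,6)=35 f(10,8)=9 f(10,10)=1
t=11: f(11,1)=132 f(11,3)=165 f(11,5)=110 f(11,7)=44 f(11,9)=10 f(11,11)=1
t=12: f(12,0)=132 f(12,2)=297 f(12,4)=275 f(12,6)=154 f(12,8)=54 f(12,10)=11 f(12,12)=1
t=13: f(13,1)=429 f(13,3)=572 f(13,5)=429 f(13,7)=208 f(13,9)=65 f(13,11)=12 f(13,13)=1
t=14: f(14,0)=429 f(14,2)=1001 f(14,4)=1001 f(14,6)=637 f(14,8)=273 f(14,10)=77 f(14,12)=13 f(14,14)=1
t=15: f(15,1)=1430 f(15,3)=2002 f(15,5)=1638 f(15,7)=910 f(15,9)=350 f(15,11)=90 f(15,13)=14 f(15,15)=1
t=16: f(16,0)=1430 f(16,2)=3432 f(16,4)=3640 f(16,6)=2548 f(16,8)=1260 f(16,10)=440 f(16,12)=104 f(16,14)=15 f(16,16)=1
t=17: f(17,1)=4862 f(17,3)=7072 f(17,5)=6188 f(17,7)=3808 f(17,9)=1700 f(17,11)=544 f(17,13)=119 f(17,15)=16 f(17,17)=1
t=18: f(18,0)=4862 f(18,2)=11934 f(18,4)=13260 f(18,6)=9996 f(18,8)=5508 f(18,10)=2244 f(18,12)=663 f(18,14)=135 f(18,16)=17 f(18,18)=1
t=19: f(19,1)=16796 f(19,3)=25194 f(19,5)=23256 f(19,7)=15504 f(19,9)=7752 f(19,11)=2907 f(19,13)=798 f(19,15)=152 f(19,17)=18 f(19,19)=1
Σ_s f(19,s) = 92378
P = 92378/524288 = 46189/262144

Answer: 46189/262144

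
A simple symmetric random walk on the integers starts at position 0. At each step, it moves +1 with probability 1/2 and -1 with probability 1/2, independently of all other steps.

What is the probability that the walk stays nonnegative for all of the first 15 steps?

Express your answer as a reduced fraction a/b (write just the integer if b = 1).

Let f(t,s) = #length-t paths at position s with S_1..S_t all ≥ 0.
f(t,s) = f(t-1,s-1) + f(t-1,s+1) for s ≥ 0; f(t,s) = 0 for s < 0.
t=0: f(0,0)=1
t=1: f(1,1)=1
t=2: f(2,0)=1 f(2,2)=1
t=3: f(3,1)=2 f(3,3)=1
t=4: f(4,0)=2 f(4,2)=3 f(4,4)=1
t=5: f(5,1)=5 f(5,3)=4 f(5,5)=1
t=6: f(6,0)=5 f(6,2)=9 f(6,4)=5 f(6,6)=1
t=7: f(7,1)=14 f(7,3)=14 f(7,5)=6 f(7,7)=1
t=8: f(8,0)=14 f(8,2)=28 f(8,4)=20 f(8,6)=7 f(8,8)=1
t=9: f(9,1)=42 f(9,3)=48 f(9,5)=27 f(9,7)=8 f(9,9)=1
t=10: f(10,0)=42 f(10,2)=90 f(10,4)=75 f(10,6)=35 f(10,8)=9 f(10,10)=1
t=11: f(11,1)=132 f(11,3)=165 f(11,5)=110 f(11,7)=44 f(11,9)=10 f(11,11)=1
t=12: f(12,0)=132 f(12,2)=297 f(12,4)=275 f(12,6)=154 f(12,8)=54 f(12,10)=11 f(12,12)=1
t=13: f(13,1)=429 f(13,3)=572 f(13,5)=429 f(13,7)=208 f(13,9)=65 f(13,11)=12 f(13,13)=1
t=14: f(14,0)=429 f(14,2)=1001 f(14,4)=1001 f(14,6)=637 f(14,8)=273 f(14,10)=77 f(14,12)=13 f(14,14)=1
t=15: f(15,1)=1430 f(15,3)=2002 f(15,5)=1638 f(15,7)=910 f(15,9)=350 f(15,11)=90 f(15,13)=14 f(15,15)=1
Σ_s f(15,s) = 6435
P = 6435/32768 = 6435/32768

Answer: 6435/32768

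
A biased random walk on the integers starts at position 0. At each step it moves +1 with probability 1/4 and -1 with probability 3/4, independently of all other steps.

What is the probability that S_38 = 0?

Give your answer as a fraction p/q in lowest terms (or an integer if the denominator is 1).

Answer: 5135054769461249325/9444732965739290427392

Derivation:
To be at 0 after 38 steps: need exactly 19 steps of +1 and 19 of -1.
Number of such sequences: C(38,19) = 35345263800
Each has probability (1/4)^19 · (3/4)^19 = 1162261467/75557863725914323419136
P = 35345263800 · 1162261467/75557863725914323419136 = 5135054769461249325/9444732965739290427392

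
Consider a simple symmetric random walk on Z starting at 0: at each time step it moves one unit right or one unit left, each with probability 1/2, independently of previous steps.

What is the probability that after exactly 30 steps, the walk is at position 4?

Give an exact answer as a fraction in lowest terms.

Answer: 59879925/536870912

Derivation:
To reach position 4 after 30 steps: need 17 steps of +1 and 13 of -1.
Favorable paths: C(30,17) = 119759850
Total paths: 2^30 = 1073741824
P = 119759850/1073741824 = 59879925/536870912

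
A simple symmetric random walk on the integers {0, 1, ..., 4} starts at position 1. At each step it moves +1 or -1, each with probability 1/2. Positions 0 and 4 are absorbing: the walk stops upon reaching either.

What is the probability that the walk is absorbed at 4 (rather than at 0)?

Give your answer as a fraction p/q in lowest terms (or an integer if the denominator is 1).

Symmetric walk (p = 1/2): the harmonic-function argument gives P(hit 4 before 0 | start at 1) = a/N.
P = 1/4 = 1/4

Answer: 1/4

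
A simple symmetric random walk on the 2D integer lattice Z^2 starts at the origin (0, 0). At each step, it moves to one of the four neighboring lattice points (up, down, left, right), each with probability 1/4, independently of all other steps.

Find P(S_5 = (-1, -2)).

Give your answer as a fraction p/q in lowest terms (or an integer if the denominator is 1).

Let h be the number of horizontal steps (so 5-h are vertical). To end at (-1,-2) need (h-1)/2 right-steps and ((5-h)-2)/2 up-steps.
Sum over h with 1 ≤ h ≤ 3, h ≡ 1 (mod 2), 5-h ≡ 0 (mod 2):
h=1: C(5,1)·C(1,0)·C(4,1) = 5·1·4 = 20
h=3: C(5,3)·C(3,1)·C(2,0) = 10·3·1 = 30
Total favorable: 50
Total paths: 4^5 = 1024
P = 50/1024 = 25/512

Answer: 25/512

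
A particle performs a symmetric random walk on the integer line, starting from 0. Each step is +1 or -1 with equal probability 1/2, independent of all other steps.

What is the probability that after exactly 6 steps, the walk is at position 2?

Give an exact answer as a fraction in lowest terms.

To reach position 2 after 6 steps: need 4 steps of +1 and 2 of -1.
Favorable paths: C(6,4) = 15
Total paths: 2^6 = 64
P = 15/64 = 15/64

Answer: 15/64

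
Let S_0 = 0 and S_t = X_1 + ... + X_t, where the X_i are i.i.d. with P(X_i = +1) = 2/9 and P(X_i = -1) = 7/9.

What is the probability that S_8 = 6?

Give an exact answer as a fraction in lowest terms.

To reach position 6 after 8 steps: need 7 steps of +1 and 1 step of -1.
Number of such sequences: C(8,7) = 8
Each has probability (2/9)^7 · (7/9)^1 = 896/43046721
P = 8 · 896/43046721 = 7168/43046721

Answer: 7168/43046721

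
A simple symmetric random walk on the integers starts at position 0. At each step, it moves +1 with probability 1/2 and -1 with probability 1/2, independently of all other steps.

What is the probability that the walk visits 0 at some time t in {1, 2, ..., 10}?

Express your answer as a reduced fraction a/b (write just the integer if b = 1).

Count via complement. Let g(t,s) = #length-t paths at position s with S_1..S_t all ≠ 0.
g(t,s) = g(t-1,s-1) + g(t-1,s+1) for s ≠ 0; g(t,0) = 0.
t=0: g(0,0)=1
t=1: g(1,-1)=1 g(1,1)=1
t=2: g(2,-2)=1 g(2,2)=1
t=3: g(3,-3)=1 g(3,-1)=1 g(3,1)=1 g(3,3)=1
t=4: g(4,-4)=1 g(4,-2)=2 g(4,2)=2 g(4,4)=1
t=5: g(5,-5)=1 g(5,-3)=3 g(5,-1)=2 g(5,1)=2 g(5,3)=3 g(5,5)=1
t=6: g(6,-6)=1 g(6,-4)=4 g(6,-2)=5 g(6,2)=5 g(6,4)=4 g(6,6)=1
t=7: g(7,-7)=1 g(7,-5)=5 g(7,-3)=9 g(7,-1)=5 g(7,1)=5 g(7,3)=9 g(7,5)=5 g(7,7)=1
t=8: g(8,-8)=1 g(8,-6)=6 g(8,-4)=14 g(8,-2)=14 g(8,2)=14 g(8,4)=14 g(8,6)=6 g(8,8)=1
t=9: g(9,-9)=1 g(9,-7)=7 g(9,-5)=20 g(9,-3)=28 g(9,-1)=14 g(9,1)=14 g(9,3)=28 g(9,5)=20 g(9,7)=7 g(9,9)=1
t=10: g(10,-10)=1 g(10,-8)=8 g(10,-6)=27 g(10,-4)=48 g(10,-2)=42 g(10,2)=42 g(10,4)=48 g(10,6)=27 g(10,8)=8 g(10,10)=1
Paths never hitting 0: Σ_s g(10,s) = 252
Paths hitting 0: 2^10 - 252 = 772
P = 772/1024 = 193/256

Answer: 193/256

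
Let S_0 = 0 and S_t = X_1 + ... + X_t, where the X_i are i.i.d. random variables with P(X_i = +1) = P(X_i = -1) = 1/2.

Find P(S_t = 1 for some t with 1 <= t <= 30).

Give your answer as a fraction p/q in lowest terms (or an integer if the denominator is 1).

Answer: 57414019/67108864

Derivation:
Count via complement. Let g(t,s) = #length-t paths at position s with S_1..S_t all ≠ 1.
g(t,s) = g(t-1,s-1) + g(t-1,s+1) for s ≠ 1; g(t,1) = 0.
t=0: g(0,0)=1
t=1: g(1,-1)=1
t=2: g(2,-2)=1 g(2,0)=1
t=3: g(3,-3)=1 g(3,-1)=2
t=4: g(4,-4)=1 g(4,-2)=3 g(4,0)=2
t=5: g(5,-5)=1 g(5,-3)=4 g(5,-1)=5
t=6: g(6,-6)=1 g(6,-4)=5 g(6,-2)=9 g(6,0)=5
t=7: g(7,-7)=1 g(7,-5)=6 g(7,-3)=14 g(7,-1)=14
t=8: g(8,-8)=1 g(8,-6)=7 g(8,-4)=20 g(8,-2)=28 g(8,0)=14
t=9: g(9,-9)=1 g(9,-7)=8 g(9,-5)=27 g(9,-3)=48 g(9,-1)=42
t=10: g(10,-10)=1 g(10,-8)=9 g(10,-6)=35 g(10,-4)=75 g(10,-2)=90 g(10,0)=42
t=11: g(11,-11)=1 g(11,-9)=10 g(11,-7)=44 g(11,-5)=110 g(11,-3)=165 g(11,-1)=132
t=12: g(12,-12)=1 g(12,-10)=11 g(12,-8)=54 g(12,-6)=154 g(12,-4)=275 g(12,-2)=297 g(12,0)=132
t=13: g(13,-13)=1 g(13,-11)=12 g(13,-9)=65 g(13,-7)=208 g(13,-5)=429 g(13,-3)=572 g(13,-1)=429
t=14: g(14,-14)=1 g(14,-12)=13 g(14,-10)=77 g(14,-8)=273 g(14,-6)=637 g(14,-4)=1001 g(14,-2)=1001 g(14,0)=429
t=15: g(15,-15)=1 g(15,-13)=14 g(15,-11)=90 g(15,-9)=350 g(15,-7)=910 g(15,-5)=1638 g(15,-3)=2002 g(15,-1)=1430
t=16: g(16,-16)=1 g(16,-14)=15 g(16,-12)=104 g(16,-10)=440 g(16,-8)=1260 g(16,-6)=2548 g(16,-4)=3640 g(16,-2)=3432 g(16,0)=1430
t=17: g(17,-17)=1 g(17,-15)=16 g(17,-13)=119 g(17,-11)=544 g(17,-9)=1700 g(17,-7)=3808 g(17,-5)=6188 g(17,-3)=7072 g(17,-1)=4862
t=18: g(18,-18)=1 g(18,-16)=17 g(18,-14)=135 g(18,-12)=663 g(18,-10)=2244 g(18,-8)=5508 g(18,-6)=9996 g(18,-4)=13260 g(18,-2)=11934 g(18,0)=4862
t=19: g(19,-19)=1 g(19,-17)=18 g(19,-15)=152 g(19,-13)=798 g(19,-11)=2907 g(19,-9)=7752 g(19,-7)=15504 g(19,-5)=23256 g(19,-3)=25194 g(19,-1)=16796
t=20: g(20,-20)=1 g(20,-18)=19 g(20,-16)=170 g(20,-14)=950 g(20,-12)=3705 g(20,-10)=10659 g(20,-8)=23256 g(20,-6)=38760 g(20,-4)=48450 g(20,-2)=41990 g(20,0)=16796
t=21: g(21,-21)=1 g(21,-19)=20 g(21,-17)=189 g(21,-15)=1120 g(21,-13)=4655 g(21,-11)=14364 g(21,-9)=33915 g(21,-7)=62016 g(21,-5)=87210 g(21,-3)=90440 g(21,-1)=58786
t=22: g(22,-22)=1 g(22,-20)=21 g(22,-18)=209 g(22,-16)=1309 g(22,-14)=5775 g(22,-12)=19019 g(22,-10)=48279 g(22,-8)=95931 g(22,-6)=149226 g(22,-4)=177650 g(22,-2)=149226 g(22,0)=58786
t=23: g(23,-23)=1 g(23,-21)=22 g(23,-19)=230 g(23,-17)=1518 g(23,-15)=7084 g(23,-13)=24794 g(23,-11)=67298 g(23,-9)=144210 g(23,-7)=245157 g(23,-5)=326876 g(23,-3)=326876 g(23,-1)=208012
t=24: g(24,-24)=1 g(24,-22)=23 g(24,-20)=252 g(24,-18)=1748 g(24,-16)=8602 g(24,-14)=31878 g(24,-12)=92092 g(24,-10)=211508 g(24,-8)=389367 g(24,-6)=572033 g(24,-4)=653752 g(24,-2)=534888 g(24,0)=208012
t=25: g(25,-25)=1 g(25,-23)=24 g(25,-21)=275 g(25,-19)=2000 g(25,-17)=10350 g(25,-15)=40480 g(25,-13)=123970 g(25,-11)=303600 g(25,-9)=600875 g(25,-7)=961400 g(25,-5)=1225785 g(25,-3)=1188640 g(25,-1)=742900
t=26: g(26,-26)=1 g(26,-24)=25 g(26,-22)=299 g(26,-20)=2275 g(26,-18)=12350 g(26,-16)=50830 g(26,-14)=164450 g(26,-12)=427570 g(26,-10)=904475 g(26,-8)=1562275 g(26,-6)=2187185 g(26,-4)=2414425 g(26,-2)=1931540 g(26,0)=742900
t=27: g(27,-27)=1 g(27,-25)=26 g(27,-23)=324 g(27,-21)=2574 g(27,-19)=14625 g(27,-17)=63180 g(27,-15)=215280 g(27,-13)=592020 g(27,-11)=1332045 g(27,-9)=2466750 g(27,-7)=3749460 g(27,-5)=4601610 g(27,-3)=4345965 g(27,-1)=2674440
t=28: g(28,-28)=1 g(28,-26)=27 g(28,-24)=350 g(28,-22)=2898 g(28,-20)=17199 g(28,-18)=77805 g(28,-16)=278460 g(28,-14)=807300 g(28,-12)=1924065 g(28,-10)=3798795 g(28,-8)=6216210 g(28,-6)=8351070 g(28,-4)=8947575 g(28,-2)=7020405 g(28,0)=2674440
t=29: g(29,-29)=1 g(29,-27)=28 g(29,-25)=377 g(29,-23)=3248 g(29,-21)=20097 g(29,-19)=95004 g(29,-17)=356265 g(29,-15)=1085760 g(29,-13)=2731365 g(29,-11)=5722860 g(29,-9)=10015005 g(29,-7)=14567280 g(29,-5)=17298645 g(29,-3)=15967980 g(29,-1)=9694845
t=30: g(30,-30)=1 g(30,-28)=29 g(30,-26)=405 g(30,-24)=3625 g(30,-22)=23345 g(30,-20)=115101 g(30,-18)=451269 g(30,-16)=1442025 g(30,-14)=3817125 g(30,-12)=8454225 g(30,-10)=15737865 g(30,-8)=24582285 g(30,-6)=31865925 g(30,-4)=33266625 g(30,-2)=25662825 g(30,0)=9694845
Paths never hitting 1: Σ_s g(30,s) = 155117520
Paths hitting 1: 2^30 - 155117520 = 918624304
P = 918624304/1073741824 = 57414019/67108864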